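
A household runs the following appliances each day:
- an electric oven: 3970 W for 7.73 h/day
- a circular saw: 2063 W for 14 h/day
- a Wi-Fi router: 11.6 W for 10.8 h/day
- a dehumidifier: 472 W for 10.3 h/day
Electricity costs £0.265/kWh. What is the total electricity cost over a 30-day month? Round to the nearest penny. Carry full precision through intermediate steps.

electric oven: 3970 W × 7.73 h × 30 d = 920,643 Wh = 920.6 kWh
circular saw: 2063 W × 14 h × 30 d = 866,460 Wh = 866.5 kWh
Wi-Fi router: 11.6 W × 10.8 h × 30 d = 3,758 Wh = 3.758 kWh
dehumidifier: 472 W × 10.3 h × 30 d = 145,848 Wh = 145.8 kWh
Total energy = 920.6 + 866.5 + 3.758 + 145.8 = 1,937 kWh
Cost = 1,937 kWh × £0.265 = £513.23

£513.23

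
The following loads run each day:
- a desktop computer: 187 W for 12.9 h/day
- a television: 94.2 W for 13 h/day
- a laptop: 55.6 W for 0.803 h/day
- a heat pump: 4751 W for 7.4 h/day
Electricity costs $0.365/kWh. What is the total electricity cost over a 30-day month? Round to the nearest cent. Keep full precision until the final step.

desktop computer: 187 W × 12.9 h × 30 d = 72,369 Wh = 72.37 kWh
television: 94.2 W × 13 h × 30 d = 36,738 Wh = 36.74 kWh
laptop: 55.6 W × 0.803 h × 30 d = 1,339 Wh = 1.339 kWh
heat pump: 4751 W × 7.4 h × 30 d = 1,054,722 Wh = 1,055 kWh
Total energy = 72.37 + 36.74 + 1.339 + 1,055 = 1,165 kWh
Cost = 1,165 kWh × $0.365 = $425.29

$425.29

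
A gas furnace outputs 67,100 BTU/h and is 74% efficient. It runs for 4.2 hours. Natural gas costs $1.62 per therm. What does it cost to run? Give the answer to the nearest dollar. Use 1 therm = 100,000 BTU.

$6

Heat delivered = 67,100 BTU/h × 4.2 h = 281,820 BTU
Gas input = 281,820 / 0.74 = 380,838 BTU
= 380,838 / 100,000 = 3.808 therm
Cost = 3.808 × $1.62/therm = $6.17 ≈ $6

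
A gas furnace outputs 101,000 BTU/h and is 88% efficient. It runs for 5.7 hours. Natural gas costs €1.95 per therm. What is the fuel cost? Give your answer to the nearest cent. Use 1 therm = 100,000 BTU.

€12.76

Heat delivered = 101,000 BTU/h × 5.7 h = 575,700 BTU
Gas input = 575,700 / 0.88 = 654,205 BTU
= 654,205 / 100,000 = 6.542 therm
Cost = 6.542 × €1.95/therm = €12.76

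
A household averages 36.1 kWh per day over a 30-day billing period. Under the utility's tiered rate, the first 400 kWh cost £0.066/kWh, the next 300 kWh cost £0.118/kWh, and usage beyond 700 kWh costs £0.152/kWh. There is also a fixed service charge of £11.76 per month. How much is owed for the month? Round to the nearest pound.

Usage = 36.1 kWh/day × 30 days = 1083 kWh
First 400 kWh × £0.066 = £26.40
Next 300 kWh × £0.118 = £35.40
Remaining 383 kWh × £0.152 = £58.22
Energy charge = £120.02; + service £11.76 = £131.78 ≈ £132

£132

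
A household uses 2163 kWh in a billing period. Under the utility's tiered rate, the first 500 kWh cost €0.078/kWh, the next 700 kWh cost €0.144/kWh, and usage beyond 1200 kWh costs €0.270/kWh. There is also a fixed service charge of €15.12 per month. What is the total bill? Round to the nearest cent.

€414.93

First 500 kWh × €0.078 = €39.00
Next 700 kWh × €0.144 = €100.80
Remaining 963 kWh × €0.270 = €260.01
Energy charge = €399.81; + service €15.12 = €414.93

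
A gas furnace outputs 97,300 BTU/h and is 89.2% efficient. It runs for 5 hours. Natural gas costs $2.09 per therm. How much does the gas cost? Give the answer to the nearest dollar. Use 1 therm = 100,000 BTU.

$11

Heat delivered = 97,300 BTU/h × 5 h = 486,500 BTU
Gas input = 486,500 / 0.892 = 545,404 BTU
= 545,404 / 100,000 = 5.454 therm
Cost = 5.454 × $2.09/therm = $11.40 ≈ $11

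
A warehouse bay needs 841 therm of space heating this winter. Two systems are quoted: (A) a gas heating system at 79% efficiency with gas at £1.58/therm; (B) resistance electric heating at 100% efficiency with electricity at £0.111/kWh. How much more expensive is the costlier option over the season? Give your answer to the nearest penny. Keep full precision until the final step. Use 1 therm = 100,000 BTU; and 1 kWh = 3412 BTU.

Heat load = 841 therm × 100,000 = 84,100,000 BTU
Gas: input = 84,100,000 / 0.79 = 106,455,696 BTU = 1,065 therm → 1,065 × £1.58 = £1,682.00
Electric: 84,100,000 BTU / 3412 = 24,650 kWh → × £0.111 = £2,735.96
Difference = |£1,682.00 − £2,735.96| = £1,053.96

£1053.96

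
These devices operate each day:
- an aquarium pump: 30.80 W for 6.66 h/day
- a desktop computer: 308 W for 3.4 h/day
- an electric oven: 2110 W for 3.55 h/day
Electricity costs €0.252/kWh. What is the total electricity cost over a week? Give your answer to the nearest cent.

€15.42

aquarium pump: 30.80 W × 6.66 h × 7 d = 1,436 Wh = 1.436 kWh
desktop computer: 308 W × 3.4 h × 7 d = 7,330 Wh = 7.33 kWh
electric oven: 2110 W × 3.55 h × 7 d = 52,434 Wh = 52.43 kWh
Total energy = 1.436 + 7.33 + 52.43 = 61.2 kWh
Cost = 61.2 kWh × €0.252 = €15.42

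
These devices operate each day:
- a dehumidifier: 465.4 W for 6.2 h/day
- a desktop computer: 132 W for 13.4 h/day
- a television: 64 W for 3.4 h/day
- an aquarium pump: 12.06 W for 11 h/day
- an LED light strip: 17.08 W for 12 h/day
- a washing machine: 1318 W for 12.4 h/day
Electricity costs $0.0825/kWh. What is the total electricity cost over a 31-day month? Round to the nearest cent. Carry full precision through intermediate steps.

$55.12

dehumidifier: 465.4 W × 6.2 h × 31 d = 89,450 Wh = 89.45 kWh
desktop computer: 132 W × 13.4 h × 31 d = 54,833 Wh = 54.83 kWh
television: 64 W × 3.4 h × 31 d = 6,746 Wh = 6.746 kWh
aquarium pump: 12.06 W × 11 h × 31 d = 4,112 Wh = 4.112 kWh
LED light strip: 17.08 W × 12 h × 31 d = 6,354 Wh = 6.354 kWh
washing machine: 1318 W × 12.4 h × 31 d = 506,639 Wh = 506.6 kWh
Total energy = 89.45 + 54.83 + 6.746 + 4.112 + 6.354 + 506.6 = 668.1 kWh
Cost = 668.1 kWh × $0.0825 = $55.12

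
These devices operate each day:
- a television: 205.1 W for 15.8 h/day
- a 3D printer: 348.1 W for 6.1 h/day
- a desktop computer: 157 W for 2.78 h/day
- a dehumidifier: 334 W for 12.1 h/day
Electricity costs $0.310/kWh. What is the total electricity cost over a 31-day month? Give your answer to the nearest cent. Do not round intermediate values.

television: 205.1 W × 15.8 h × 31 d = 100,458 Wh = 100.5 kWh
3D printer: 348.1 W × 6.1 h × 31 d = 65,826 Wh = 65.83 kWh
desktop computer: 157 W × 2.78 h × 31 d = 13,530 Wh = 13.53 kWh
dehumidifier: 334 W × 12.1 h × 31 d = 125,283 Wh = 125.3 kWh
Total energy = 100.5 + 65.83 + 13.53 + 125.3 = 305.1 kWh
Cost = 305.1 kWh × $0.310 = $94.58

$94.58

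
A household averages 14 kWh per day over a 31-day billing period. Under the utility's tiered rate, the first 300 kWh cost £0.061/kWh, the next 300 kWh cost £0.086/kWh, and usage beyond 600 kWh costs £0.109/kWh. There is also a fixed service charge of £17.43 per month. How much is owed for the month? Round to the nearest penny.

Usage = 14 kWh/day × 31 days = 434 kWh
First 300 kWh × £0.061 = £18.30
Next 134 kWh × £0.086 = £11.52
Remaining tier: 0 kWh (not reached)
Energy charge = £29.82; + service £17.43 = £47.25

£47.25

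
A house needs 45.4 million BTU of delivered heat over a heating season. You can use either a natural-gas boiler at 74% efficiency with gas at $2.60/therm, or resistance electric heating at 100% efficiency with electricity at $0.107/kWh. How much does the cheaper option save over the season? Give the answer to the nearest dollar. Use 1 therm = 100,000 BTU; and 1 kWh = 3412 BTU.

$171

Heat load = 45.4 × 10⁶ BTU = 45,400,000 BTU
Gas: input = 45,400,000 / 0.74 = 61,351,351 BTU = 613.5 therm → 613.5 × $2.60 = $1,595.14
Electric: 45,400,000 BTU / 3412 = 13,310 kWh → × $0.107 = $1,423.74
Difference = |$1,595.14 − $1,423.74| = $171.40 ≈ $171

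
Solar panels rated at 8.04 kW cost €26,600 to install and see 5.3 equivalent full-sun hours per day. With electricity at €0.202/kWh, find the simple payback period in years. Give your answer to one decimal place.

8.5 years

Daily generation = 8.04 kW × 5.3 h = 42.61 kWh
Annual generation = 42.61 × 365 = 15553 kWh
Annual savings = 15553 × €0.202 = €3,141.78
Payback = €26,600 / €3,141.78 = 8.47 years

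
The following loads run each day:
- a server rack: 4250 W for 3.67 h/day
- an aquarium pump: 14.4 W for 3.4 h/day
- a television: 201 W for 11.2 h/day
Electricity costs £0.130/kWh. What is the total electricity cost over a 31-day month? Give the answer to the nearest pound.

server rack: 4250 W × 3.67 h × 31 d = 483,522 Wh = 483.5 kWh
aquarium pump: 14.4 W × 3.4 h × 31 d = 1,518 Wh = 1.518 kWh
television: 201 W × 11.2 h × 31 d = 69,787 Wh = 69.79 kWh
Total energy = 483.5 + 1.518 + 69.79 = 554.8 kWh
Cost = 554.8 kWh × £0.130 = £72.13 ≈ £72

£72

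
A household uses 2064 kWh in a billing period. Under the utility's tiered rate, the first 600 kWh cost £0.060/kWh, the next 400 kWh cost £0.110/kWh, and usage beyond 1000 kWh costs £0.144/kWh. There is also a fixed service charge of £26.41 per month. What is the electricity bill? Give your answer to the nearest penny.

First 600 kWh × £0.060 = £36.00
Next 400 kWh × £0.110 = £44.00
Remaining 1064 kWh × £0.144 = £153.22
Energy charge = £233.22; + service £26.41 = £259.63

£259.63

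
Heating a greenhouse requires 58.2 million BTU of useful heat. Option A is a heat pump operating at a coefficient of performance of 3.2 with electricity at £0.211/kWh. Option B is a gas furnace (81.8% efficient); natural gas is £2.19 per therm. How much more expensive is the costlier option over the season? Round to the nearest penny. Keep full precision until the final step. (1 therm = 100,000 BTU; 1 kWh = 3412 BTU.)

£433.44

Heat load = 58.2 × 10⁶ BTU = 58,200,000 BTU
Gas: input = 58,200,000 / 0.818 = 71,149,144 BTU = 711.5 therm → 711.5 × £2.19 = £1,558.17
Heat pump: 58,200,000 BTU / 3412 = 17,060 kWh heat; / 3.2 = 5,330 kWh in → × £0.211 = £1,124.73
Difference = |£1,558.17 − £1,124.73| = £433.44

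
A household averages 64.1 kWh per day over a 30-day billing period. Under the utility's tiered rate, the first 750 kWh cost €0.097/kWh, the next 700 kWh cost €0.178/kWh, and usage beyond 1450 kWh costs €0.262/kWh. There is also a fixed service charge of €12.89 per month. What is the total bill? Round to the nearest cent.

€334.17

Usage = 64.1 kWh/day × 30 days = 1923 kWh
First 750 kWh × €0.097 = €72.75
Next 700 kWh × €0.178 = €124.60
Remaining 473 kWh × €0.262 = €123.93
Energy charge = €321.28; + service €12.89 = €334.17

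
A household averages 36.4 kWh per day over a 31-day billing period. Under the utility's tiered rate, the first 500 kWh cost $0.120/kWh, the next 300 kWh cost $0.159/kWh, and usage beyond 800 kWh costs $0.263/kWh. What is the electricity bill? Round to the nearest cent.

Usage = 36.4 kWh/day × 31 days = 1128.4 kWh
First 500 kWh × $0.120 = $60.00
Next 300 kWh × $0.159 = $47.70
Remaining 328.4 kWh × $0.263 = $86.37
Total = $194.07

$194.07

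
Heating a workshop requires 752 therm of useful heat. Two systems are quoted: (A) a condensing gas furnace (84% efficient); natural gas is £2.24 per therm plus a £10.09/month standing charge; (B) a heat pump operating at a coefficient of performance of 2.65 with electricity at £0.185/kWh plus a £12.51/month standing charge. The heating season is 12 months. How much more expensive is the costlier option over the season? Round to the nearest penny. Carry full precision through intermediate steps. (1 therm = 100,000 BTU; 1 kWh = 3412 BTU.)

Heat load = 752 therm × 100,000 = 75,200,000 BTU
Gas: input = 75,200,000 / 0.84 = 89,523,810 BTU = 895.2 therm → 895.2 × £2.24 = £2,005.33; + 12 × £10.09 standing = £2,126.41
Heat pump: 75,200,000 BTU / 3412 = 22,040 kWh heat; / 2.65 = 8,317 kWh in → × £0.185 = £1,538.63; + 12 × £12.51 standing = £1,688.75
Difference = |£2,126.41 − £1,688.75| = £437.66

£437.66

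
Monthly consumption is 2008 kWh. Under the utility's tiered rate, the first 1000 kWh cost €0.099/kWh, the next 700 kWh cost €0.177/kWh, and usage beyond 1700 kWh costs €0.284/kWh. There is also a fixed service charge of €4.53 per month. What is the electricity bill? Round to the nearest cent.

€314.90

First 1000 kWh × €0.099 = €99.00
Next 700 kWh × €0.177 = €123.90
Remaining 308 kWh × €0.284 = €87.47
Energy charge = €310.37; + service €4.53 = €314.90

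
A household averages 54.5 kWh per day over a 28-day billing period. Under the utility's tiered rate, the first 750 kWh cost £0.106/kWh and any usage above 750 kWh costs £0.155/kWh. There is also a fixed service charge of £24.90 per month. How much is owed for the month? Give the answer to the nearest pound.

£225

Usage = 54.5 kWh/day × 28 days = 1526 kWh
First 750 kWh × £0.106 = £79.50
Remaining 776 kWh × £0.155 = £120.28
Energy charge = £199.78; + service £24.90 = £224.68 ≈ £225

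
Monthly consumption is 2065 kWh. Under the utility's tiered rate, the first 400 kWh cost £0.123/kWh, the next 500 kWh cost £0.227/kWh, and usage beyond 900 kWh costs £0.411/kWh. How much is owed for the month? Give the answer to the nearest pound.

First 400 kWh × £0.123 = £49.20
Next 500 kWh × £0.227 = £113.50
Remaining 1165 kWh × £0.411 = £478.81
Total = £641.51 ≈ £642

£642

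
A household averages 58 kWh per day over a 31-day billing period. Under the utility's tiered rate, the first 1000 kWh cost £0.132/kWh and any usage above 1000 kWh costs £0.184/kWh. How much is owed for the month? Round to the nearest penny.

£278.83

Usage = 58 kWh/day × 31 days = 1798 kWh
First 1000 kWh × £0.132 = £132.00
Remaining 798 kWh × £0.184 = £146.83
Total = £278.83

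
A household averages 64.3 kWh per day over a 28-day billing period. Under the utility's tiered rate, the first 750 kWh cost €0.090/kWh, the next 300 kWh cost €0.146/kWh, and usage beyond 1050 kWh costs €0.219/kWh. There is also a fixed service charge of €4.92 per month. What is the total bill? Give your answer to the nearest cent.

Usage = 64.3 kWh/day × 28 days = 1800.4 kWh
First 750 kWh × €0.090 = €67.50
Next 300 kWh × €0.146 = €43.80
Remaining 750.4 kWh × €0.219 = €164.34
Energy charge = €275.64; + service €4.92 = €280.56

€280.56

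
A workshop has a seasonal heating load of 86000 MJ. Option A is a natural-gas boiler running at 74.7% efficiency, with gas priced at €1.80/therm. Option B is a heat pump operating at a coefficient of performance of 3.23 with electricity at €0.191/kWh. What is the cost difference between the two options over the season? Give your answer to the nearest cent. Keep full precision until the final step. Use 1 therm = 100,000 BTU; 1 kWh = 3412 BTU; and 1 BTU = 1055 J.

€551.50

Heat load = 86000 MJ = 86,000,000,000 J / 1055 = 81,516,588 BTU
Gas: input = 81,516,588 / 0.747 = 109,125,285 BTU = 1,091 therm → 1,091 × €1.80 = €1,964.26
Heat pump: 81,516,588 BTU / 3412 = 23,890 kWh heat; / 3.23 = 7,397 kWh in → × €0.191 = €1,412.76
Difference = |€1,964.26 − €1,412.76| = €551.50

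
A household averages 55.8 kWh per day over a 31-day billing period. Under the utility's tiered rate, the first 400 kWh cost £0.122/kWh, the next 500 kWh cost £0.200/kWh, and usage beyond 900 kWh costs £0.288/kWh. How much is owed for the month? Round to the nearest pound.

£388

Usage = 55.8 kWh/day × 31 days = 1729.8 kWh
First 400 kWh × £0.122 = £48.80
Next 500 kWh × £0.200 = £100.00
Remaining 829.8 kWh × £0.288 = £238.98
Total = £387.78 ≈ £388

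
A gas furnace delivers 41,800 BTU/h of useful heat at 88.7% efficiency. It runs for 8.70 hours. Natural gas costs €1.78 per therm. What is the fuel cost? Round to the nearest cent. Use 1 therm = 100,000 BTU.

Heat delivered = 41,800 BTU/h × 8.70 h = 363,660 BTU
Gas input = 363,660 / 0.887 = 409,989 BTU
= 409,989 / 100,000 = 4.1 therm
Cost = 4.1 × €1.78/therm = €7.30

€7.30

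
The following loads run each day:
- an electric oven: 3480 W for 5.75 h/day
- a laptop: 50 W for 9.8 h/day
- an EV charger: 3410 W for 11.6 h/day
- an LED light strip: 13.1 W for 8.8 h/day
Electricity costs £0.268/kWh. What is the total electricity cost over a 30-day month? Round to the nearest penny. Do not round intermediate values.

electric oven: 3480 W × 5.75 h × 30 d = 600,300 Wh = 600.3 kWh
laptop: 50 W × 9.8 h × 30 d = 14,700 Wh = 14.7 kWh
EV charger: 3410 W × 11.6 h × 30 d = 1,186,680 Wh = 1,187 kWh
LED light strip: 13.1 W × 8.8 h × 30 d = 3,458 Wh = 3.458 kWh
Total energy = 600.3 + 14.7 + 1,187 + 3.458 = 1,805 kWh
Cost = 1,805 kWh × £0.268 = £483.78

£483.78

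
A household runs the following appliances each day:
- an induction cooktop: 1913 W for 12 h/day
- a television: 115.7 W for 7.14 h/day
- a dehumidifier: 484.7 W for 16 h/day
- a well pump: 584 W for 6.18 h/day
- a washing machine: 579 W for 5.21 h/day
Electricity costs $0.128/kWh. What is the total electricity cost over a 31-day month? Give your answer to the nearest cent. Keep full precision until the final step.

$151.43

induction cooktop: 1913 W × 12 h × 31 d = 711,636 Wh = 711.6 kWh
television: 115.7 W × 7.14 h × 31 d = 25,609 Wh = 25.61 kWh
dehumidifier: 484.7 W × 16 h × 31 d = 240,411 Wh = 240.4 kWh
well pump: 584 W × 6.18 h × 31 d = 111,883 Wh = 111.9 kWh
washing machine: 579 W × 5.21 h × 31 d = 93,514 Wh = 93.51 kWh
Total energy = 711.6 + 25.61 + 240.4 + 111.9 + 93.51 = 1,183 kWh
Cost = 1,183 kWh × $0.128 = $151.43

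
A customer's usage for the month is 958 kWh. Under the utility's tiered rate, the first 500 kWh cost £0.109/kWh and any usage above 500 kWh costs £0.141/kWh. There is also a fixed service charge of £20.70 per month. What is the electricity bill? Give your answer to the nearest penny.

First 500 kWh × £0.109 = £54.50
Remaining 458 kWh × £0.141 = £64.58
Energy charge = £119.08; + service £20.70 = £139.78

£139.78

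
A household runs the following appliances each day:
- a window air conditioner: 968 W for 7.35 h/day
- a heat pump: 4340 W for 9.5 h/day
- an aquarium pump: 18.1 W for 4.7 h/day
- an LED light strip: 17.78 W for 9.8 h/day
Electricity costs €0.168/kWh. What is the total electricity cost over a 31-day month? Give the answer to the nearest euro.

€253

window air conditioner: 968 W × 7.35 h × 31 d = 220,559 Wh = 220.6 kWh
heat pump: 4340 W × 9.5 h × 31 d = 1,278,130 Wh = 1,278 kWh
aquarium pump: 18.1 W × 4.7 h × 31 d = 2,637 Wh = 2.637 kWh
LED light strip: 17.78 W × 9.8 h × 31 d = 5,402 Wh = 5.402 kWh
Total energy = 220.6 + 1,278 + 2.637 + 5.402 = 1,507 kWh
Cost = 1,507 kWh × €0.168 = €253.13 ≈ €253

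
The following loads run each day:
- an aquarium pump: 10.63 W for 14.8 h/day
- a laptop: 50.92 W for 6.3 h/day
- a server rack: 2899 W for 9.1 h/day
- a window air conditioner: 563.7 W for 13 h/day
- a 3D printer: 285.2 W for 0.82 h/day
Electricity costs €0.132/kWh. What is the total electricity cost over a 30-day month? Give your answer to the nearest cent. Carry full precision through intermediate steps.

€136.31

aquarium pump: 10.63 W × 14.8 h × 30 d = 4,720 Wh = 4.72 kWh
laptop: 50.92 W × 6.3 h × 30 d = 9,624 Wh = 9.624 kWh
server rack: 2899 W × 9.1 h × 30 d = 791,427 Wh = 791.4 kWh
window air conditioner: 563.7 W × 13 h × 30 d = 219,843 Wh = 219.8 kWh
3D printer: 285.2 W × 0.82 h × 30 d = 7,016 Wh = 7.016 kWh
Total energy = 4.72 + 9.624 + 791.4 + 219.8 + 7.016 = 1,033 kWh
Cost = 1,033 kWh × €0.132 = €136.31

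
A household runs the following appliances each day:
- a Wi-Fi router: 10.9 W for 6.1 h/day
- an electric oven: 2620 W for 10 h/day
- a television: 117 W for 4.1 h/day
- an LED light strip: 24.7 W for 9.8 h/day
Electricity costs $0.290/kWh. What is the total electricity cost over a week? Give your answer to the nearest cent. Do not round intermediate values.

Wi-Fi router: 10.9 W × 6.1 h × 7 d = 465 Wh = 0.4654 kWh
electric oven: 2620 W × 10 h × 7 d = 183,400 Wh = 183.4 kWh
television: 117 W × 4.1 h × 7 d = 3,358 Wh = 3.358 kWh
LED light strip: 24.7 W × 9.8 h × 7 d = 1,694 Wh = 1.694 kWh
Total energy = 0.4654 + 183.4 + 3.358 + 1.694 = 188.9 kWh
Cost = 188.9 kWh × $0.290 = $54.79

$54.79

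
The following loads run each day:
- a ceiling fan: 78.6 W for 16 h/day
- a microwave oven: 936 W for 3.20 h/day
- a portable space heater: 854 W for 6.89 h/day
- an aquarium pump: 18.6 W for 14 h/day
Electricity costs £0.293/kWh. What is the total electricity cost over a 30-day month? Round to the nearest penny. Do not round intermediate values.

ceiling fan: 78.6 W × 16 h × 30 d = 37,728 Wh = 37.73 kWh
microwave oven: 936 W × 3.20 h × 30 d = 89,856 Wh = 89.86 kWh
portable space heater: 854 W × 6.89 h × 30 d = 176,522 Wh = 176.5 kWh
aquarium pump: 18.6 W × 14 h × 30 d = 7,812 Wh = 7.812 kWh
Total energy = 37.73 + 89.86 + 176.5 + 7.812 = 311.9 kWh
Cost = 311.9 kWh × £0.293 = £91.39

£91.39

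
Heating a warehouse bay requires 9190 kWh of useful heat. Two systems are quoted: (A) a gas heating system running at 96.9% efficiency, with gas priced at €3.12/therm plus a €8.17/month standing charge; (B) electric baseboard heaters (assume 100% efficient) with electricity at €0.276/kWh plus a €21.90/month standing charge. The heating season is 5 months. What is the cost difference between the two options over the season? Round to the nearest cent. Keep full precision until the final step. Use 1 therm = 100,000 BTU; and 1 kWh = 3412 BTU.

Heat load = 9190 kWh × 3412 = 31,356,280 BTU
Gas: input = 31,356,280 / 0.969 = 32,359,422 BTU = 323.6 therm → 323.6 × €3.12 = €1,009.61; + 5 × €8.17 standing = €1,050.46
Electric: 31,356,280 BTU / 3412 = 9,190 kWh → × €0.276 = €2,536.44; + 5 × €21.90 standing = €2,645.94
Difference = |€1,050.46 − €2,645.94| = €1,595.48

€1595.48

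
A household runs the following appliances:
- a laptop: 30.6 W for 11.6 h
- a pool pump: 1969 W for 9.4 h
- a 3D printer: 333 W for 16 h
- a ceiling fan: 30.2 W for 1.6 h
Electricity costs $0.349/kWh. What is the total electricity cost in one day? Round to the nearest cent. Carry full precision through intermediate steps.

$8.46

laptop: 30.6 W × 11.6 h = 355 Wh = 0.355 kWh
pool pump: 1969 W × 9.4 h = 18,509 Wh = 18.51 kWh
3D printer: 333 W × 16 h = 5,328 Wh = 5.328 kWh
ceiling fan: 30.2 W × 1.6 h = 48 Wh = 0.04832 kWh
Total energy = 0.355 + 18.51 + 5.328 + 0.04832 = 24.24 kWh
Cost = 24.24 kWh × $0.349 = $8.46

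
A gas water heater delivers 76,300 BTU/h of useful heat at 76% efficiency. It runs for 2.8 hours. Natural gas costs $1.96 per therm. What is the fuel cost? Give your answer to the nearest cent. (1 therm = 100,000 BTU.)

$5.51

Heat delivered = 76,300 BTU/h × 2.8 h = 213,640 BTU
Gas input = 213,640 / 0.76 = 281,105 BTU
= 281,105 / 100,000 = 2.811 therm
Cost = 2.811 × $1.96/therm = $5.51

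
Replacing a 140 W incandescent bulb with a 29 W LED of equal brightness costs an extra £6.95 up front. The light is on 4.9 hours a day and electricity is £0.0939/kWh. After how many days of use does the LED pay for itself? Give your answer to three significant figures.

Power saved = 140 − 29 = 111 W
Daily energy saved = 111 W × 4.9 h = 543.9 Wh = 0.5439 kWh
Daily savings = 0.5439 × £0.0939 = £0.0511
Payback = £6.95 / £0.0511 per day = 136.1 days

136 days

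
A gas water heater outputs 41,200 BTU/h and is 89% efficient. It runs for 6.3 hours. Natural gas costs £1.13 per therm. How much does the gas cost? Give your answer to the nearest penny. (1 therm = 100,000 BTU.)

Heat delivered = 41,200 BTU/h × 6.3 h = 259,560 BTU
Gas input = 259,560 / 0.89 = 291,640 BTU
= 291,640 / 100,000 = 2.916 therm
Cost = 2.916 × £1.13/therm = £3.30

£3.30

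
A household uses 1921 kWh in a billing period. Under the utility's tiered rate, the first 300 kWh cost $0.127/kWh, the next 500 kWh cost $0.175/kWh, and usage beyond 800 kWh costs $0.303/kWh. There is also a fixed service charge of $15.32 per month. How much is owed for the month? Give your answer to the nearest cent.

First 300 kWh × $0.127 = $38.10
Next 500 kWh × $0.175 = $87.50
Remaining 1121 kWh × $0.303 = $339.66
Energy charge = $465.26; + service $15.32 = $480.58

$480.58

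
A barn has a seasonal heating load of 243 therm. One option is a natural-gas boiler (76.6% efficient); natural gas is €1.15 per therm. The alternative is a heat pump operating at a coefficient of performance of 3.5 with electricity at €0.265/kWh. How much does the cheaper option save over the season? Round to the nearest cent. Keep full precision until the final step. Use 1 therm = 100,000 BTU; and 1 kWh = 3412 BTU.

€174.41

Heat load = 243 therm × 100,000 = 24,300,000 BTU
Gas: input = 24,300,000 / 0.766 = 31,723,238 BTU = 317.2 therm → 317.2 × €1.15 = €364.82
Heat pump: 24,300,000 BTU / 3412 = 7,122 kWh heat; / 3.5 = 2,035 kWh in → × €0.265 = €539.23
Difference = |€364.82 − €539.23| = €174.41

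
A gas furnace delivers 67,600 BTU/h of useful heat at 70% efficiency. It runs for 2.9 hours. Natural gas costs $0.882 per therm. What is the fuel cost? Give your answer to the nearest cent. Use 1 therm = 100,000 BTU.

$2.47

Heat delivered = 67,600 BTU/h × 2.9 h = 196,040 BTU
Gas input = 196,040 / 0.70 = 280,057 BTU
= 280,057 / 100,000 = 2.801 therm
Cost = 2.801 × $0.882/therm = $2.47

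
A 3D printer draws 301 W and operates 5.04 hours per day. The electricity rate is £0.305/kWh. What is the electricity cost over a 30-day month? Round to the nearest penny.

Energy = 301 W × 5.04 h/day × 30 days = 45,511 Wh = 45.51 kWh
Cost = 45.51 kWh × £0.305/kWh = £13.88

£13.88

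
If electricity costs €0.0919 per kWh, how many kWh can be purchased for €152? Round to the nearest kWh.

1654 kWh

€152 / €0.0919 per kWh = 1,654 kWh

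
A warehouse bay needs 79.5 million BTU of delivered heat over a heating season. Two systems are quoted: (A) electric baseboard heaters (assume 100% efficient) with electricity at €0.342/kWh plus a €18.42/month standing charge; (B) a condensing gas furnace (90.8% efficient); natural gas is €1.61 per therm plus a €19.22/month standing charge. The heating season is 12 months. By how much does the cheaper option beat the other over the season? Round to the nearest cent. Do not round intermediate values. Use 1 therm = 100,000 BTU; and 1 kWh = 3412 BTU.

€6549.40

Heat load = 79.5 × 10⁶ BTU = 79,500,000 BTU
Gas: input = 79,500,000 / 0.908 = 87,555,066 BTU = 875.6 therm → 875.6 × €1.61 = €1,409.64; + 12 × €19.22 standing = €1,640.28
Electric: 79,500,000 BTU / 3412 = 23,300 kWh → × €0.342 = €7,968.64; + 12 × €18.42 standing = €8,189.68
Difference = |€1,640.28 − €8,189.68| = €6,549.40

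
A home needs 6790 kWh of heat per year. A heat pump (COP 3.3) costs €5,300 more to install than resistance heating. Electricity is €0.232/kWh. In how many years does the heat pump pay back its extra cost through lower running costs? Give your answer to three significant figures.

4.83 years

Resistance: 6790 kWh × €0.232 = €1,575.28/yr
Heat pump: 6790 / 3.3 = 2058 kWh in → × €0.232 = €477.36/yr
Annual savings = €1,097.92
Payback = €5,300 / €1,097.92 = 4.83 years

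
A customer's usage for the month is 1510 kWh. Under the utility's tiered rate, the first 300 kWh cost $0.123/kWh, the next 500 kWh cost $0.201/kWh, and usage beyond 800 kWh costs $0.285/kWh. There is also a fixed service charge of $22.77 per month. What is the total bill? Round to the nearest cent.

First 300 kWh × $0.123 = $36.90
Next 500 kWh × $0.201 = $100.50
Remaining 710 kWh × $0.285 = $202.35
Energy charge = $339.75; + service $22.77 = $362.52

$362.52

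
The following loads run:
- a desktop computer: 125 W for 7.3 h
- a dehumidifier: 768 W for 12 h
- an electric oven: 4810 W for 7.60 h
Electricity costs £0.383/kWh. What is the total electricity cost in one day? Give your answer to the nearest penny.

desktop computer: 125 W × 7.3 h = 912 Wh = 0.9125 kWh
dehumidifier: 768 W × 12 h = 9,216 Wh = 9.216 kWh
electric oven: 4810 W × 7.60 h = 36,556 Wh = 36.56 kWh
Total energy = 0.9125 + 9.216 + 36.56 = 46.68 kWh
Cost = 46.68 kWh × £0.383 = £17.88

£17.88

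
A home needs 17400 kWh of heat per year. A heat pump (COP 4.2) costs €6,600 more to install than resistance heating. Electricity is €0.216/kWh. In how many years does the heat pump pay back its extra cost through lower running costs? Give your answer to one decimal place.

2.3 years

Resistance: 17400 kWh × €0.216 = €3,758.40/yr
Heat pump: 17400 / 4.2 = 4143 kWh in → × €0.216 = €894.86/yr
Annual savings = €2,863.54
Payback = €6,600 / €2,863.54 = 2.3 years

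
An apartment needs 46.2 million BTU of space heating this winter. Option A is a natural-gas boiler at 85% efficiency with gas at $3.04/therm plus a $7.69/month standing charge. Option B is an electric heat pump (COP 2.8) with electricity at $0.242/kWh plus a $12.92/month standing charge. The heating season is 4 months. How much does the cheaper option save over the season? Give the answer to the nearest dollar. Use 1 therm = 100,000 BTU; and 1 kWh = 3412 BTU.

Heat load = 46.2 × 10⁶ BTU = 46,200,000 BTU
Gas: input = 46,200,000 / 0.85 = 54,352,941 BTU = 543.5 therm → 543.5 × $3.04 = $1,652.33; + 4 × $7.69 standing = $1,683.09
Heat pump: 46,200,000 BTU / 3412 = 13,540 kWh heat; / 2.8 = 4,836 kWh in → × $0.242 = $1,170.28; + 4 × $12.92 standing = $1,221.96
Difference = |$1,683.09 − $1,221.96| = $461.13 ≈ $461

$461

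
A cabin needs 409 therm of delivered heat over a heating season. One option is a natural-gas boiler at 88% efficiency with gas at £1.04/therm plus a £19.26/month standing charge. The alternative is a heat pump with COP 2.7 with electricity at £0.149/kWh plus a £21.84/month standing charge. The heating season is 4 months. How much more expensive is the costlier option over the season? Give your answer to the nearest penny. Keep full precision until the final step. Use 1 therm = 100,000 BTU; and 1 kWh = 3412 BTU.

£188.47

Heat load = 409 therm × 100,000 = 40,900,000 BTU
Gas: input = 40,900,000 / 0.880 = 46,477,273 BTU = 464.8 therm → 464.8 × £1.04 = £483.36; + 4 × £19.26 standing = £560.40
Heat pump: 40,900,000 BTU / 3412 = 11,990 kWh heat; / 2.7 = 4,440 kWh in → × £0.149 = £661.51; + 4 × £21.84 standing = £748.87
Difference = |£560.40 − £748.87| = £188.47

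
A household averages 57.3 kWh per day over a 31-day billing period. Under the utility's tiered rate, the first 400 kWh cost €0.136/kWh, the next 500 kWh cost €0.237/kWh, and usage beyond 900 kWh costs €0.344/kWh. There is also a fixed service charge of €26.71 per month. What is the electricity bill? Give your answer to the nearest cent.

€501.06

Usage = 57.3 kWh/day × 31 days = 1776.3 kWh
First 400 kWh × €0.136 = €54.40
Next 500 kWh × €0.237 = €118.50
Remaining 876.3 kWh × €0.344 = €301.45
Energy charge = €474.35; + service €26.71 = €501.06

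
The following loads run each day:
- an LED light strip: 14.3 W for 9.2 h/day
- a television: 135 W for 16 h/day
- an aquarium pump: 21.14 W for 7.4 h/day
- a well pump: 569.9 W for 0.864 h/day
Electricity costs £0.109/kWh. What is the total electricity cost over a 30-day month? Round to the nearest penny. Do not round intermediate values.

£9.62

LED light strip: 14.3 W × 9.2 h × 30 d = 3,947 Wh = 3.947 kWh
television: 135 W × 16 h × 30 d = 64,800 Wh = 64.8 kWh
aquarium pump: 21.14 W × 7.4 h × 30 d = 4,693 Wh = 4.693 kWh
well pump: 569.9 W × 0.864 h × 30 d = 14,772 Wh = 14.77 kWh
Total energy = 3.947 + 64.8 + 4.693 + 14.77 = 88.21 kWh
Cost = 88.21 kWh × £0.109 = £9.62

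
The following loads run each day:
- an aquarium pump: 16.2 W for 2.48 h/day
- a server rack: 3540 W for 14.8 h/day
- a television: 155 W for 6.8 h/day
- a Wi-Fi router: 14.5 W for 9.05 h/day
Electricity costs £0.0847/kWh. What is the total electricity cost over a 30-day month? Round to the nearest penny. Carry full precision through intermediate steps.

aquarium pump: 16.2 W × 2.48 h × 30 d = 1,205 Wh = 1.205 kWh
server rack: 3540 W × 14.8 h × 30 d = 1,571,760 Wh = 1,572 kWh
television: 155 W × 6.8 h × 30 d = 31,620 Wh = 31.62 kWh
Wi-Fi router: 14.5 W × 9.05 h × 30 d = 3,937 Wh = 3.937 kWh
Total energy = 1.205 + 1,572 + 31.62 + 3.937 = 1,609 kWh
Cost = 1,609 kWh × £0.0847 = £136.24

£136.24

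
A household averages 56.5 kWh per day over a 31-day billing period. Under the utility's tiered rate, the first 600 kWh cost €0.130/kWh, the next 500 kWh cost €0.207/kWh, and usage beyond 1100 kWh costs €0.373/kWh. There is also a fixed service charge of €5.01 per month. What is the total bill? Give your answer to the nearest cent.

Usage = 56.5 kWh/day × 31 days = 1751.5 kWh
First 600 kWh × €0.130 = €78.00
Next 500 kWh × €0.207 = €103.50
Remaining 651.5 kWh × €0.373 = €243.01
Energy charge = €424.51; + service €5.01 = €429.52

€429.52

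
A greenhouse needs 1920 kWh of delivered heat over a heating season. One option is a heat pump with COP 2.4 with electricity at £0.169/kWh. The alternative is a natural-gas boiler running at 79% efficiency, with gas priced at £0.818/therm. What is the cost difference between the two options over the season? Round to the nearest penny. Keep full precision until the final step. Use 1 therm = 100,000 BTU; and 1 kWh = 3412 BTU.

Heat load = 1920 kWh × 3412 = 6,551,040 BTU
Gas: input = 6,551,040 / 0.79 = 8,292,456 BTU = 82.92 therm → 82.92 × £0.818 = £67.83
Heat pump: 6,551,040 BTU / 3412 = 1,920 kWh heat; / 2.4 = 800 kWh in → × £0.169 = £135.20
Difference = |£67.83 − £135.20| = £67.37

£67.37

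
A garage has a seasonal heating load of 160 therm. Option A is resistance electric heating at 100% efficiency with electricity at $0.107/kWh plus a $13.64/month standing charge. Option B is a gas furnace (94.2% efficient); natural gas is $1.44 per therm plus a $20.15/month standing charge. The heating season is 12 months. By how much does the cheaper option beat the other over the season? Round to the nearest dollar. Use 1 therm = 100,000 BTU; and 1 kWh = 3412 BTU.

$179

Heat load = 160 therm × 100,000 = 16,000,000 BTU
Gas: input = 16,000,000 / 0.942 = 16,985,138 BTU = 169.9 therm → 169.9 × $1.44 = $244.59; + 12 × $20.15 standing = $486.39
Electric: 16,000,000 BTU / 3412 = 4,689 kWh → × $0.107 = $501.76; + 12 × $13.64 standing = $665.44
Difference = |$486.39 − $665.44| = $179.05 ≈ $179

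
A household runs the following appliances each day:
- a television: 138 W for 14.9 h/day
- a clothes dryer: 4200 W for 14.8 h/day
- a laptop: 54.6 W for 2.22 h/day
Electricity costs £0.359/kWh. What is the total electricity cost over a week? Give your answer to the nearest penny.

television: 138 W × 14.9 h × 7 d = 14,393 Wh = 14.39 kWh
clothes dryer: 4200 W × 14.8 h × 7 d = 435,120 Wh = 435.1 kWh
laptop: 54.6 W × 2.22 h × 7 d = 848 Wh = 0.8485 kWh
Total energy = 14.39 + 435.1 + 0.8485 = 450.4 kWh
Cost = 450.4 kWh × £0.359 = £161.68

£161.68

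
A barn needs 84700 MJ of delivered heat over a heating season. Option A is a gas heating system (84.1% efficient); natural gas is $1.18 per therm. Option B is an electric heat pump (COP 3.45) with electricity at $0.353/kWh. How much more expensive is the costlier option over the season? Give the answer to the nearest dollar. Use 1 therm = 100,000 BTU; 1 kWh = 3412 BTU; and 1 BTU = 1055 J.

Heat load = 84700 MJ = 84,700,000,000 J / 1055 = 80,284,360 BTU
Gas: input = 80,284,360 / 0.841 = 95,462,973 BTU = 954.6 therm → 954.6 × $1.18 = $1,126.46
Heat pump: 80,284,360 BTU / 3412 = 23,530 kWh heat; / 3.45 = 6,820 kWh in → × $0.353 = $2,407.56
Difference = |$1,126.46 − $2,407.56| = $1,281.10 ≈ $1281

$1281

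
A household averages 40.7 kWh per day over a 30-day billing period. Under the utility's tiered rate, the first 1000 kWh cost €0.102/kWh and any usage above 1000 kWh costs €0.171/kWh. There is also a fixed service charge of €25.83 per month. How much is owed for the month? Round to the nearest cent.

Usage = 40.7 kWh/day × 30 days = 1221 kWh
First 1000 kWh × €0.102 = €102.00
Remaining 221 kWh × €0.171 = €37.79
Energy charge = €139.79; + service €25.83 = €165.62

€165.62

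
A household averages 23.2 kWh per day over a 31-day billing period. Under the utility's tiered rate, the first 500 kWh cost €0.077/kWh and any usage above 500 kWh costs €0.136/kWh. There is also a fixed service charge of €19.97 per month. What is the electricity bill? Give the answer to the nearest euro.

€88

Usage = 23.2 kWh/day × 31 days = 719.2 kWh
First 500 kWh × €0.077 = €38.50
Remaining 219.2 kWh × €0.136 = €29.81
Energy charge = €68.31; + service €19.97 = €88.28 ≈ €88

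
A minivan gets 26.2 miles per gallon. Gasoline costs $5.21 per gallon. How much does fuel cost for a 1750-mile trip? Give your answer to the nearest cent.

$348.00

Fuel = 1750 mi / 26.2 mpg = 66.79 gal
Cost = 66.79 gal × $5.21/gal = $348.00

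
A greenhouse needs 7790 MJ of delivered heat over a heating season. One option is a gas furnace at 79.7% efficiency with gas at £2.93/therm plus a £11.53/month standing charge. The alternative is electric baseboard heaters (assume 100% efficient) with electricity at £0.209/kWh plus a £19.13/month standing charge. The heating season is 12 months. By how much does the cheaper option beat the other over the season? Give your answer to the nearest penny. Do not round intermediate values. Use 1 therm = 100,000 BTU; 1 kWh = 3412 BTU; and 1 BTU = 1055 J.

£272.04

Heat load = 7790 MJ = 7,790,000,000 J / 1055 = 7,383,886 BTU
Gas: input = 7,383,886 / 0.797 = 9,264,600 BTU = 92.65 therm → 92.65 × £2.93 = £271.45; + 12 × £11.53 standing = £409.81
Electric: 7,383,886 BTU / 3412 = 2,164 kWh → × £0.209 = £452.30; + 12 × £19.13 standing = £681.86
Difference = |£409.81 − £681.86| = £272.04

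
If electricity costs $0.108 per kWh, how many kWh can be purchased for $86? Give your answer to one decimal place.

$86 / $0.108 per kWh = 796.3 kWh

796.3 kWh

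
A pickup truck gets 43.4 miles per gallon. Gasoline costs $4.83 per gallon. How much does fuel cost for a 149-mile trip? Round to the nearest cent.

Fuel = 149 mi / 43.4 mpg = 3.433 gal
Cost = 3.433 gal × $4.83/gal = $16.58

$16.58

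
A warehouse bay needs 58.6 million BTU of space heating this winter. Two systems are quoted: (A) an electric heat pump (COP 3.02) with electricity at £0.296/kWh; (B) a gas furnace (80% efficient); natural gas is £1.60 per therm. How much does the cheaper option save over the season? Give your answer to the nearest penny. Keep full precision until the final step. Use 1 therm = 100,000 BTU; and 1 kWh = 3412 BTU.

£511.35

Heat load = 58.6 × 10⁶ BTU = 58,600,000 BTU
Gas: input = 58,600,000 / 0.80 = 73,250,000 BTU = 732.5 therm → 732.5 × £1.60 = £1,172.00
Heat pump: 58,600,000 BTU / 3412 = 17,170 kWh heat; / 3.02 = 5,687 kWh in → × £0.296 = £1,683.35
Difference = |£1,172.00 − £1,683.35| = £511.35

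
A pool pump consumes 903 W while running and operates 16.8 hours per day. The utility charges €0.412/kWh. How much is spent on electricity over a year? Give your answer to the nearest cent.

€2281.32

Energy = 903 W × 16.8 h/day × 365 days = 5,537,196 Wh = 5,537 kWh
Cost = 5,537 kWh × €0.412/kWh = €2,281.32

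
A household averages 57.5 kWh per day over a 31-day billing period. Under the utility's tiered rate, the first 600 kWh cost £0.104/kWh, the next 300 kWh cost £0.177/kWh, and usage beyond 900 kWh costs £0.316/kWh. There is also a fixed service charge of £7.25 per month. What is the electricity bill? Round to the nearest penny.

£401.62

Usage = 57.5 kWh/day × 31 days = 1782.5 kWh
First 600 kWh × £0.104 = £62.40
Next 300 kWh × £0.177 = £53.10
Remaining 882.5 kWh × £0.316 = £278.87
Energy charge = £394.37; + service £7.25 = £401.62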